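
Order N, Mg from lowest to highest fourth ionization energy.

N < Mg

After 3 electrons have been removed, what remains? N³⁺ still has 2 valence electrons; Mg³⁺ is already 1 electron into the core.
Breaking into a closed-shell core is much more expensive than removing a leftover valence electron — Mg has the largest IE_4 here.
Approximate IE_4 values (kJ/mol): N 7475, Mg 10543.
So the fourth ionization energies run N < Mg.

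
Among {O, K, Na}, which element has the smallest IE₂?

K

After 1 electron has been removed, what remains? O⁺ still has 5 valence electrons; K⁺ is the bare [Ar] core; Na⁺ is the bare [Ne] core.
Usually core removal costs more than valence removal, but here the competition is close: a tightly held n=2 valence electron can cost more to remove than an n=3 core electron, so the actual values have to decide it.
Approximate IE_2 values (kJ/mol): O 3388, K 3052, Na 4562.
Hence IE_2: K < O < Na.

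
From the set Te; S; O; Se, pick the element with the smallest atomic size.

Atomic radius shrinks across a period as nuclear charge pulls the same shell inward, and grows down a group as new shells are added.
All are in group 16, so atomic radius increases down the group.
The smallest atomic size among these belongs to O.

O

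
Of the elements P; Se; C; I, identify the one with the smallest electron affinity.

EA tends to increase across a period and decrease down a group, though the pattern is less regular than for IE or radius.
These sit on a diagonal, where the across-period and down-group effects partly cancel.
C > P: period and group pull opposite ways; the down-group shift dominates (122 vs 72 kJ/mol).
Se > C: period and group pull opposite ways; the across-period shift dominates (195 vs 122 kJ/mol).
I > Se: period and group pull opposite ways; the across-period shift dominates (295 vs 195 kJ/mol).
Approximate values (kJ/mol): C 122, P 72, Se 195, I 295.
The smallest electron affinity among these belongs to P.

P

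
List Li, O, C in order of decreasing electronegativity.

O > C > Li

Li is in period 2, group 1; C is in period 2, group 14; O is in period 2, group 16.
Atoms toward the upper right of the periodic table pull bonding electrons most strongly.
All lie in period 2, so electronegativity increases left to right.
So from highest to lowest: O > C > Li.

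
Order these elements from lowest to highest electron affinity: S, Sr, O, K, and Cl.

Sr, K, O, S, Cl

O is in period 2, group 16; S is in period 3, group 16; Cl is in period 3, group 17; K is in period 4, group 1; Sr is in period 5, group 2.
Electron affinity generally becomes more exothermic across a period toward the halogens and less exothermic down a group.
Here both period and group differ, so the two effects have to be weighed against each other.
K > Sr: the two effects oppose for this pair; the down-group effect wins (48 vs 5 kJ/mol).
O > K: both effects reinforce here, so O is clearly the higher of the two.
S > O: this pair runs against the simple trend — see the exception note.
Cl > S: Cl lies to the right of S in period 3, so the across-period effect alone puts Cl higher.
Note the exception: S has a higher electron affinity than O, contrary to the simple trend — the compact 2p subshell of O repels the added electron more than S's larger 3p does.
Tabulated electron affinity (kJ/mol): O 141, S 200, Cl 349, K 48, Sr 5.
So from lowest to highest: Sr < K < O < S < Cl.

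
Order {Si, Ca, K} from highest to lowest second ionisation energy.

K > Si > Ca

After 1 electron has been removed, what remains? Si⁺ still has 3 valence electrons; Ca⁺ still has 1 valence electron; K⁺ is the bare [Ar] core.
Core electrons are held far more tightly than valence electrons, so K tops the IE_2 order.
Valence configurations: Si⁺ [Ne]3s²3p¹, Ca⁺ [Ar]4s¹.
Approximate IE_2 values (kJ/mol): Si 1577, Ca 1145, K 3052.
So the second ionization energies run Ca < Si < K.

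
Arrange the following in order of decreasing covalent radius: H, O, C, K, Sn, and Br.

K, Sn, Br, C, O, H

H is in period 1, group 1; C is in period 2, group 14; O is in period 2, group 16; K is in period 4, group 1; Br is in period 4, group 17; Sn is in period 5, group 14.
Atomic radius shrinks across a period as nuclear charge pulls the same shell inward, and grows down a group as new shells are added.
Neither a single period nor a single group — weigh both effects.
O > H: the two effects oppose for this pair; the down-group effect wins (63 vs 32 pm).
C > O: both are in period 2; the period trend gives C the larger value.
Br > C: the two effects oppose for this pair; the down-group effect wins (114 vs 75 pm).
Sn > Br: both effects reinforce here, so Sn is clearly the larger of the two.
K > Sn: the two effects oppose for this pair; the across-period effect wins (196 vs 140 pm).
Tabulated atomic radius (pm): H 32, C 75, O 63, K 196, Br 114, Sn 140.
So from largest to smallest: K > Sn > Br > C > O > H.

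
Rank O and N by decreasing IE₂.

After 1 electron has been removed, what remains? O⁺ still has 5 valence electrons; N⁺ still has 4 valence electrons.
All are still removing valence electrons, so compare the +1 ions as you would atoms: IE_2 generally rises across a period (higher Z_eff) and falls down a group (larger shell), subject to the usual subshell exceptions.
Valence configurations: O⁺ [He]2s²2p³, N⁺ [He]2s²2p².
Tabulated IE_2 (kJ/mol): O 3388, N 2856.
Putting it together, IE_2: N < O.

O, N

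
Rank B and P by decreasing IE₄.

The fourth ionization energy removes an electron from the +3 ion. For each element: B³⁺ is the bare [He] core; P³⁺ still has 2 valence electrons.
Breaking into a closed-shell core is much more expensive than removing a leftover valence electron — B has the largest IE_4 here.
Tabulated IE_4 (kJ/mol): B 25026, P 4964.
Hence IE_4: P < B.

B > P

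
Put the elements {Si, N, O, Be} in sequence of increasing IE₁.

Across a period the outer electron is held more tightly (higher IE₁); down a group it sits in a higher shell, more shielded, and comes off more easily.
Here both period and group differ, so the two effects have to be weighed against each other.
Be > Si: the two effects oppose for this pair; the down-group effect wins (900 vs 786 kJ/mol).
O > Be: both are in period 2; the period trend gives O the larger value.
N > O: this pair runs against the simple trend — see the exception note.
Note the exception: N has a higher first ionization energy than O, contrary to the simple trend — pairing an electron in O's 2p⁴ costs repulsion energy, so O ionizes more easily than half-filled N (2p³).
Tabulated first ionization energy (kJ/mol): Be 900, N 1402, O 1314, Si 786.
So from lowest to highest: Si < Be < O < N.

Si, Be, O, N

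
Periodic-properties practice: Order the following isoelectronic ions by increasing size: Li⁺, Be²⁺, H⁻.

All of these have 2 electrons, so size is governed by nuclear charge alone: the more protons, the stronger the pull on the same electron cloud, and the smaller the ion.
Nuclear charges: Be²⁺ (Z=4), Li⁺ (Z=3), H⁻ (Z=1).
Smallest to largest: Be²⁺ < Li⁺ < H⁻.

Be²⁺ < Li⁺ < H⁻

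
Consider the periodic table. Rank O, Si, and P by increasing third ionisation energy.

Consider each +2 ion: O²⁺ still has 4 valence electrons; Si²⁺ still has 2 valence electrons; P²⁺ still has 3 valence electrons.
All are still removing valence electrons, so compare the +2 ions as you would atoms: IE_3 generally rises across a period (higher Z_eff) and falls down a group (larger shell), subject to the usual subshell exceptions.
Valence configurations: O²⁺ [He]2s²2p², Si²⁺ [Ne]3s², P²⁺ [Ne]3s²3p¹.
P²⁺ loses a lone 3p electron whereas Si²⁺ must break into a filled 3s² pair, so IE_3(Si) > IE_3(P) even though P has the higher nuclear charge.
Approximate IE_3 values (kJ/mol): O 5300, Si 3232, P 2914.
So the third ionization energies run P < Si < O.

P, Si, O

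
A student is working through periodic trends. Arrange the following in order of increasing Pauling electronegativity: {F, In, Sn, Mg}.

F is in period 2, group 17; Mg is in period 3, group 2; In is in period 5, group 13; Sn is in period 5, group 14.
Atoms toward the upper right of the periodic table pull bonding electrons most strongly.
These span different periods and groups, so the two trends combine.
In > Mg: the two effects oppose for this pair; the across-period effect wins (1.78 vs 1.31).
Sn > In: Sn lies to the right of In in period 5, so the across-period effect alone puts Sn higher.
F > Sn: relative to Sn, both the across-period and down-group shifts push F's electronegativity up.
For reference (Pauling): F 3.98, Mg 1.31, In 1.78, Sn 1.96.
So from lowest to highest: Mg < In < Sn < F.

Mg < In < Sn < F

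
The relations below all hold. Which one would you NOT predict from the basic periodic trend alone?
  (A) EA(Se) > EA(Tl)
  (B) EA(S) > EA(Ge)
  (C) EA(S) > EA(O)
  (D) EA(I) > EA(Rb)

(C)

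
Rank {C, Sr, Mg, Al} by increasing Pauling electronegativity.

Sr, Mg, Al, C

Smaller atoms with higher effective nuclear charge are more electronegative.
Here both period and group differ, so the two effects have to be weighed against each other.
Mg > Sr: Mg sits above Sr in group 2, so the down-group effect alone puts Mg higher.
Al > Mg: Al lies to the right of Mg in period 3, so the across-period effect alone puts Al higher.
C > Al: both effects reinforce here, so C is clearly the higher of the two.
For reference (Pauling): C 2.55, Mg 1.31, Al 1.61, Sr 0.95.
So from lowest to highest: Sr < Mg < Al < C.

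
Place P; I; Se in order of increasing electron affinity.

Adding an electron releases more energy for atoms nearer the top right (short of the noble gases).
These sit on a diagonal, where the across-period and down-group effects partly cancel.
Se > P: the two effects oppose for this pair; the across-period effect wins (195 vs 72 kJ/mol).
I > Se: period and group pull opposite ways; the across-period shift dominates (295 vs 195 kJ/mol).
Tabulated electron affinity (kJ/mol): P 72, Se 195, I 295.
So from lowest to highest: P < Se < I.

P < Se < I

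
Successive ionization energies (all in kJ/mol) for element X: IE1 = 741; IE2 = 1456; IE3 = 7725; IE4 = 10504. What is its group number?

Group 2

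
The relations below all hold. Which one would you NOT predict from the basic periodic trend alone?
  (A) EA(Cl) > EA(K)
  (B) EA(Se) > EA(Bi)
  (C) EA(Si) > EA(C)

The general trend: electron affinity increases across a period and decreases down a group.
(A) Cl (period 3, group 17) vs K (period 4, group 1): the stated order agrees with the simple trend.
(B) Se (period 4, group 16) vs Bi (period 6, group 15): the stated order agrees with the simple trend.
(C) Si (period 3, group 14) vs C (period 2, group 14): the stated order contradicts the simple trend.
The exception is (C): Si's larger, more diffuse 3p orbitals accept an added electron slightly more readily than C's compact 2p.

(C)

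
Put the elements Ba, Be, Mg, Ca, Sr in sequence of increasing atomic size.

Be is in period 2, group 2; Mg is in period 3, group 2; Ca is in period 4, group 2; Sr is in period 5, group 2; Ba is in period 6, group 2.
Atomic radius shrinks across a period as nuclear charge pulls the same shell inward, and grows down a group as new shells are added.
All are in group 2, so atomic radius increases down the group.
So from smallest to largest: Be < Mg < Ca < Sr < Ba.

Be, Mg, Ca, Sr, Ba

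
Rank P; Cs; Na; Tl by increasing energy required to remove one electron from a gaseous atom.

Na is in period 3, group 1; P is in period 3, group 15; Cs is in period 6, group 1; Tl is in period 6, group 13.
IE₁ increases left→right with effective nuclear charge and decreases top→bottom as the valence shell moves farther out.
Neither a single period nor a single group — weigh both effects.
Na > Cs: they share group 1; the group trend gives Na the larger value.
Tl > Na: the two effects oppose for this pair; the across-period effect wins (589 vs 496 kJ/mol).
P > Tl: relative to Tl, both the across-period and down-group shifts push P's first ionization energy up.
Tabulated first ionization energy (kJ/mol): Na 496, P 1012, Cs 376, Tl 589.
So from lowest to highest: Cs < Na < Tl < P.

Cs < Na < Tl < P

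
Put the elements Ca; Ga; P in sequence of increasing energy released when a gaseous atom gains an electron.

Ca, Ga, P

Electron affinity generally becomes more exothermic across a period toward the halogens and less exothermic down a group.
These span different periods and groups, so the two trends combine.
Ga > Ca: both are in period 4; the period trend gives Ga the larger value.
P > Ga: both effects reinforce here, so P is clearly the higher of the two.
Approximate values (kJ/mol): P 72, Ca 2, Ga 29.
So from lowest to highest: Ca < Ga < P.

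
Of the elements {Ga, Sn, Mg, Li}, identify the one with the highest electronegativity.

Sn

Li is in period 2, group 1; Mg is in period 3, group 2; Ga is in period 4, group 13; Sn is in period 5, group 14.
Atoms toward the upper right of the periodic table pull bonding electrons most strongly.
These sit on a diagonal, where the across-period and down-group effects partly cancel.
Mg > Li: period and group pull opposite ways; the across-period shift dominates (1.31 vs 0.98).
Ga > Mg: the two effects oppose for this pair; the across-period effect wins (1.81 vs 1.31).
Sn > Ga: period and group pull opposite ways; the across-period shift dominates (1.96 vs 1.81).
Tabulated electronegativity (Pauling): Li 0.98, Mg 1.31, Ga 1.81, Sn 1.96.
The highest electronegativity among these belongs to Sn.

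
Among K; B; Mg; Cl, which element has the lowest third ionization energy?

After 2 electrons have been removed, what remains? K²⁺ is already 1 electron into the core; B²⁺ still has 1 valence electron; Mg²⁺ is the bare [Ne] core; Cl²⁺ still has 5 valence electrons.
Breaking into a closed-shell core is much more expensive than removing a leftover valence electron — K and Mg have the largest IE_3 here.
Valence configurations: B²⁺ [He]2s¹, Cl²⁺ [Ne]3s²3p³.
Tabulated IE_3 (kJ/mol): K 4420, B 3660, Mg 7733, Cl 3822.
Overall IE_3 order: B < Cl < K < Mg.

B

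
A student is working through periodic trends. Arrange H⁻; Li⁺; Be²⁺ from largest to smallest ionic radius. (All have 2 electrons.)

H⁻ > Li⁺ > Be²⁺

All of these have 2 electrons, so size is governed by nuclear charge alone: the more protons, the stronger the pull on the same electron cloud, and the smaller the ion.
Nuclear charges: Be²⁺ (Z=4), Li⁺ (Z=3), H⁻ (Z=1).
Largest to smallest: H⁻ > Li⁺ > Be²⁺.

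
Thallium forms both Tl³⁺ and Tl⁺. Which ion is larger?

Tl⁺

Both ions have Z = 81 protons, but Tl³⁺ has lost more electrons, so its remaining electrons feel a larger effective nuclear charge per electron and are pulled in more tightly.
Higher positive charge → smaller ion, so Tl⁺ > Tl³⁺.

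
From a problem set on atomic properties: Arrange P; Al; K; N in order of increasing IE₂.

Al < P < N < K

IE_2 is the cost of taking one more electron from the +1 cation: P⁺ still has 4 valence electrons; Al⁺ still has 2 valence electrons; K⁺ is the bare [Ar] core; N⁺ still has 4 valence electrons.
Breaking into a closed-shell core is much more expensive than removing a leftover valence electron — K has the largest IE_2 here.
Valence configurations: P⁺ [Ne]3s²3p², Al⁺ [Ne]3s², N⁺ [He]2s²2p².
Tabulated IE_2 (kJ/mol): P 1907, Al 1817, K 3052, N 2856.
Overall IE_2 order: Al < P < N < K.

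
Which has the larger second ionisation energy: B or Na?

The second ionization energy removes an electron from the +1 ion. For each element: B⁺ still has 2 valence electrons; Na⁺ is the bare [Ne] core.
Core electrons are held far more tightly than valence electrons, so Na tops the IE_2 order.
Approximate IE_2 values (kJ/mol): B 2427, Na 4562.
Overall IE_2 order: B < Na.

Na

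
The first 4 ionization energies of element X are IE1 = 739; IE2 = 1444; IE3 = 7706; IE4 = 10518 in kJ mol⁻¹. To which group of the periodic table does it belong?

Look for the largest jump between consecutive ionization energies: IE3/IE2 ≈ 5.3, far larger than any earlier ratio.
That jump marks the point where a core electron is being removed. So the atom has 2 valence electrons.
A main-group element with 2 valence electrons is in group 2.

Group 2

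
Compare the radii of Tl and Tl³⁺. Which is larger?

Tl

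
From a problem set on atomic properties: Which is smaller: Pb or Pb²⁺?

Pb²⁺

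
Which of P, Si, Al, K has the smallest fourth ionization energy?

Si

The fourth ionization energy removes an electron from the +3 ion. For each element: P³⁺ still has 2 valence electrons; Si³⁺ still has 1 valence electron; Al³⁺ is the bare [Ne] core; K³⁺ is already 2 electrons into the core.
Pulling an electron out of a noble-gas core costs far more than removing a remaining valence electron, so K and Al sit at the high end of IE_4.
Valence configurations: P³⁺ [Ne]3s², Si³⁺ [Ne]3s¹.
The numbers (kJ/mol): P 4964, Si 4356, Al 11577, K 5877.
Hence IE_4: Si < P < K < Al.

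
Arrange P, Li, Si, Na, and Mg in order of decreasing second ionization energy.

IE_2 is the cost of taking one more electron from the +1 cation: P⁺ still has 4 valence electrons; Li⁺ is the bare [He] core; Si⁺ still has 3 valence electrons; Na⁺ is the bare [Ne] core; Mg⁺ still has 1 valence electron.
Breaking into a closed-shell core is much more expensive than removing a leftover valence electron — Na and Li have the largest IE_2 here.
Valence configurations: P⁺ [Ne]3s²3p², Si⁺ [Ne]3s²3p¹, Mg⁺ [Ne]3s¹.
The numbers (kJ/mol): P 1907, Li 7298, Si 1577, Na 4562, Mg 1451.
Hence IE_2: Mg < Si < P < Na < Li.

Li, Na, P, Si, Mg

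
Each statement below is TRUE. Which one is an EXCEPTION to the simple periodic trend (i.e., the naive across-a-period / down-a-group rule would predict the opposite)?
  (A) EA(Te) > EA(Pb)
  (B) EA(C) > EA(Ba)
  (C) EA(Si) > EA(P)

(C)

The general trend: electron affinity increases across a period and decreases down a group.
(A) Te (period 5, group 16) vs Pb (period 6, group 14): the stated order agrees with the simple trend.
(B) C (period 2, group 14) vs Ba (period 6, group 2): the stated order agrees with the simple trend.
(C) Si (period 3, group 14) vs P (period 3, group 15): the stated order contradicts the simple trend.
The exception is (C): adding an electron to P's half-filled 3p³ is unfavourable, so Si (3p²) has the more exothermic EA.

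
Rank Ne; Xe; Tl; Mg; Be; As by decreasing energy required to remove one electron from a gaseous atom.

Removing the outermost electron gets harder across a period and easier down a group.
Neither a single period nor a single group — weigh both effects.
Mg > Tl: period and group pull opposite ways; the down-group shift dominates (738 vs 589 kJ/mol).
Be > Mg: they share group 2; the group trend gives Be the larger value.
As > Be: the two effects oppose for this pair; the across-period effect wins (947 vs 900 kJ/mol).
Xe > As: the two effects oppose for this pair; the across-period effect wins (1170 vs 947 kJ/mol).
Ne > Xe: Ne sits above Xe in group 18, so the down-group effect alone puts Ne higher.
Tabulated first ionization energy (kJ/mol): Be 900, Ne 2081, Mg 738, As 947, Xe 1170, Tl 589.
So from highest to lowest: Ne > Xe > As > Be > Mg > Tl.

Ne, Xe, As, Be, Mg, Tl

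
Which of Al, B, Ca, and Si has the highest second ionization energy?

B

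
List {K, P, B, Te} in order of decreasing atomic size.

K > Te > P > B

B is in period 2, group 13; P is in period 3, group 15; K is in period 4, group 1; Te is in period 5, group 16.
Moving right in a period, electrons are added to the same shell under a stronger nuclear pull, so atoms get smaller; moving down, a new shell is opened and atoms get larger.
These span different periods and groups, so the two trends combine.
P > B: period and group pull opposite ways; the down-group shift dominates (111 vs 85 pm).
Te > P: period and group pull opposite ways; the down-group shift dominates (136 vs 111 pm).
K > Te: the two effects oppose for this pair; the across-period effect wins (196 vs 136 pm).
Tabulated atomic radius (pm): B 85, P 111, K 196, Te 136.
So from largest to smallest: K > Te > P > B.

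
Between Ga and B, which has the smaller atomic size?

Atomic radius shrinks across a period as nuclear charge pulls the same shell inward, and grows down a group as new shells are added.
All are in group 13, so atomic radius increases down the group.
So B has the smaller atomic size (B < Ga).

B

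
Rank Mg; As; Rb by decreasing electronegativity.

As, Mg, Rb

Mg is in period 3, group 2; As is in period 4, group 15; Rb is in period 5, group 1.
Smaller atoms with higher effective nuclear charge are more electronegative.
Neither a single period nor a single group — weigh both effects.
Mg > Rb: relative to Rb, both the across-period and down-group shifts push Mg's electronegativity up.
As > Mg: period and group pull opposite ways; the across-period shift dominates (2.18 vs 1.31).
Approximate values (Pauling): Mg 1.31, As 2.18, Rb 0.82.
So from highest to lowest: As > Mg > Rb.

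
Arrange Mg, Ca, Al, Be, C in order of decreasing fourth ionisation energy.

Be, Al, Mg, Ca, C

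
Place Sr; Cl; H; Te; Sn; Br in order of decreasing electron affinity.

Cl > Br > Te > Sn > H > Sr

EA tends to increase across a period and decrease down a group, though the pattern is less regular than for IE or radius.
Here both period and group differ, so the two effects have to be weighed against each other.
H > Sr: the two effects oppose for this pair; the down-group effect wins (73 vs 5 kJ/mol).
Sn > H: the two effects oppose for this pair; the across-period effect wins (107 vs 73 kJ/mol).
Te > Sn: both are in period 5; the period trend gives Te the larger value.
Br > Te: relative to Te, both the across-period and down-group shifts push Br's electron affinity up.
Cl > Br: Cl sits above Br in group 17, so the down-group effect alone puts Cl higher.
Approximate values (kJ/mol): H 73, Cl 349, Br 325, Sr 5, Sn 107, Te 190.
So from highest to lowest: Cl > Br > Te > Sn > H > Sr.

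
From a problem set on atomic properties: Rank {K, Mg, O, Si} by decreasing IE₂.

O > K > Si > Mg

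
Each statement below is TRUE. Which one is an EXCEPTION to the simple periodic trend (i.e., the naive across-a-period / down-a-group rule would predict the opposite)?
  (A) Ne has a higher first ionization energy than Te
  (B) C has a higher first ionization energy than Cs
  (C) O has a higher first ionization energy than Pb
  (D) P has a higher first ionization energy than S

(D)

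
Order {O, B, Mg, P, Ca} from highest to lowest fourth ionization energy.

The fourth ionization energy removes an electron from the +3 ion. For each element: O³⁺ still has 3 valence electrons; B³⁺ is the bare [He] core; Mg³⁺ is already 1 electron into the core; P³⁺ still has 2 valence electrons; Ca³⁺ is already 1 electron into the core.
Usually core removal costs more than valence removal, but here the competition is close: a tightly held n=2 valence electron can cost more to remove than an n=3 core electron, so the actual values have to decide it.
Valence configurations: O³⁺ [He]2s²2p¹, P³⁺ [Ne]3s².
The numbers (kJ/mol): O 7469, B 25026, Mg 10543, P 4964, Ca 6491.
So the fourth ionization energies run P < Ca < O < Mg < B.

B > Mg > O > Ca > P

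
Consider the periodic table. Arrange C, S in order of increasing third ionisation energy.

S, C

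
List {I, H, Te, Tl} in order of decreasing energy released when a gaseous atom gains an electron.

I > Te > H > Tl

H is in period 1, group 1; Te is in period 5, group 16; I is in period 5, group 17; Tl is in period 6, group 13.
Atoms with high Z_eff and room in the valence shell (especially the halogens) have the most exothermic electron affinities.
These span different periods and groups, so the two trends combine.
H > Tl: period and group pull opposite ways; the down-group shift dominates (73 vs 19 kJ/mol).
Te > H: period and group pull opposite ways; the across-period shift dominates (190 vs 73 kJ/mol).
I > Te: I lies to the right of Te in period 5, so the across-period effect alone puts I higher.
For reference (kJ/mol): H 73, Te 190, I 295, Tl 19.
So from highest to lowest: I > Te > H > Tl.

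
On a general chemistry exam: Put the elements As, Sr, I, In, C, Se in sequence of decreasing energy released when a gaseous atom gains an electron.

I, Se, C, As, In, Sr

C is in period 2, group 14; As is in period 4, group 15; Se is in period 4, group 16; Sr is in period 5, group 2; In is in period 5, group 13; I is in period 5, group 17.
Electron affinity generally becomes more exothermic across a period toward the halogens and less exothermic down a group.
Here both period and group differ, so the two effects have to be weighed against each other.
In > Sr: In lies to the right of Sr in period 5, so the across-period effect alone puts In higher.
As > In: both effects reinforce here, so As is clearly the higher of the two.
C > As: the two effects oppose for this pair; the down-group effect wins (122 vs 78 kJ/mol).
Se > C: period and group pull opposite ways; the across-period shift dominates (195 vs 122 kJ/mol).
I > Se: the two effects oppose for this pair; the across-period effect wins (295 vs 195 kJ/mol).
Approximate values (kJ/mol): C 122, As 78, Se 195, Sr 5, In 29, I 295.
So from highest to lowest: I > Se > C > As > In > Sr.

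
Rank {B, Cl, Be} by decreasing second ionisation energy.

B > Cl > Be

After 1 electron has been removed, what remains? B⁺ still has 2 valence electrons; Cl⁺ still has 6 valence electrons; Be⁺ still has 1 valence electron.
All are still removing valence electrons, so compare the +1 ions as you would atoms: IE_2 generally rises across a period (higher Z_eff) and falls down a group (larger shell), subject to the usual subshell exceptions.
Valence configurations: B⁺ [He]2s², Cl⁺ [Ne]3s²3p⁴, Be⁺ [He]2s¹.
Tabulated IE_2 (kJ/mol): B 2427, Cl 2298, Be 1757.
Overall IE_2 order: Be < Cl < B.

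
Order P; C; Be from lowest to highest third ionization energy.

P, C, Be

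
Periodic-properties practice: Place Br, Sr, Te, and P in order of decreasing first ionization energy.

Br > P > Te > Sr

IE₁ increases left→right with effective nuclear charge and decreases top→bottom as the valence shell moves farther out.
Neither a single period nor a single group — weigh both effects.
Te > Sr: Te lies to the right of Sr in period 5, so the across-period effect alone puts Te higher.
P > Te: the two effects oppose for this pair; the down-group effect wins (1012 vs 869 kJ/mol).
Br > P: the two effects oppose for this pair; the across-period effect wins (1140 vs 1012 kJ/mol).
For reference (kJ/mol): P 1012, Br 1140, Sr 550, Te 869.
So from highest to lowest: Br > P > Te > Sr.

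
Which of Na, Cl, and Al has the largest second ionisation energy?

Na

After 1 electron has been removed, what remains? Na⁺ is the bare [Ne] core; Cl⁺ still has 6 valence electrons; Al⁺ still has 2 valence electrons.
Breaking into a closed-shell core is much more expensive than removing a leftover valence electron — Na has the largest IE_2 here.
Valence configurations: Cl⁺ [Ne]3s²3p⁴, Al⁺ [Ne]3s².
Approximate IE_2 values (kJ/mol): Na 4562, Cl 2298, Al 1817.
Hence IE_2: Al < Cl < Na.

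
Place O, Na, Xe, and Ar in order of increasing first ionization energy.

First ionization energy rises across a period (greater Z_eff holds electrons more tightly) and falls down a group (valence electrons are farther from the nucleus).
Here both period and group differ, so the two effects have to be weighed against each other.
Xe > Na: the two effects oppose for this pair; the across-period effect wins (1170 vs 496 kJ/mol).
O > Xe: period and group pull opposite ways; the down-group shift dominates (1314 vs 1170 kJ/mol).
Ar > O: period and group pull opposite ways; the across-period shift dominates (1521 vs 1314 kJ/mol).
For reference (kJ/mol): O 1314, Na 496, Ar 1521, Xe 1170.
So from lowest to highest: Na < Xe < O < Ar.

Na < Xe < O < Ar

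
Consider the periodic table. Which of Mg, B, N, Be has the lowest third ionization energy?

B

Consider each +2 ion: Mg²⁺ is the bare [Ne] core; B²⁺ still has 1 valence electron; N²⁺ still has 3 valence electrons; Be²⁺ is the bare [He] core.
Pulling an electron out of a noble-gas core costs far more than removing a remaining valence electron, so Mg and Be sit at the high end of IE_3.
Valence configurations: B²⁺ [He]2s¹, N²⁺ [He]2s²2p¹.
Approximate IE_3 values (kJ/mol): Mg 7733, B 3660, N 4578, Be 14849.
Putting it together, IE_3: B < N < Mg < Be.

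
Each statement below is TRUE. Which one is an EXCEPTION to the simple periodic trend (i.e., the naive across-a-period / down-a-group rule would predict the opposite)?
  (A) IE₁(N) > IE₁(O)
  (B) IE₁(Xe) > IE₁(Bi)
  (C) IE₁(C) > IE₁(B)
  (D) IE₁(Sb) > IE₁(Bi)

(A)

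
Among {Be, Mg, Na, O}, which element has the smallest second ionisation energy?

Mg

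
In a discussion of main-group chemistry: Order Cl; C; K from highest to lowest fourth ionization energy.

The fourth ionization energy removes an electron from the +3 ion. For each element: Cl³⁺ still has 4 valence electrons; C³⁺ still has 1 valence electron; K³⁺ is already 2 electrons into the core.
Usually core removal costs more than valence removal, but here the competition is close: a tightly held n=2 valence electron can cost more to remove than an n=3 core electron, so the actual values have to decide it.
Valence configurations: Cl³⁺ [Ne]3s²3p², C³⁺ [He]2s¹.
The numbers (kJ/mol): Cl 5159, C 6223, K 5877.
So the fourth ionization energies run Cl < K < C.

C > K > Cl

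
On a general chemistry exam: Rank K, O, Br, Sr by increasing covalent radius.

O < Br < Sr < K

O is in period 2, group 16; K is in period 4, group 1; Br is in period 4, group 17; Sr is in period 5, group 2.
Atomic radius shrinks across a period as nuclear charge pulls the same shell inward, and grows down a group as new shells are added.
Neither a single period nor a single group — weigh both effects.
Br > O: period and group pull opposite ways; the down-group shift dominates (114 vs 63 pm).
Sr > Br: both effects reinforce here, so Sr is clearly the larger of the two.
K > Sr: the two effects oppose for this pair; the across-period effect wins (196 vs 185 pm).
Approximate values (pm): O 63, K 196, Br 114, Sr 185.
So from smallest to largest: O < Br < Sr < K.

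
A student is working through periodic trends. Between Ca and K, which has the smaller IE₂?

Ca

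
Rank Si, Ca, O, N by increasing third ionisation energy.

Si < N < Ca < O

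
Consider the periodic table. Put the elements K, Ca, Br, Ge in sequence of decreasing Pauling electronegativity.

Br > Ge > Ca > K

K is in period 4, group 1; Ca is in period 4, group 2; Ge is in period 4, group 14; Br is in period 4, group 17.
Smaller atoms with higher effective nuclear charge are more electronegative.
All lie in period 4, so electronegativity increases left to right.
So from highest to lowest: Br > Ge > Ca > K.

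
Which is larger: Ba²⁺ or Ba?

Forming Ba²⁺ removes 2 electrons from Ba. Fewer electrons for the same nuclear charge means less shielding and a higher Z_eff on the remaining electrons, and for main-group metals the entire outer shell is lost.
A cation is smaller than its parent atom: Ba²⁺ < Ba.

Ba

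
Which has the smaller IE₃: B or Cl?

Consider each +2 ion: B²⁺ still has 1 valence electron; Cl²⁺ still has 5 valence electrons.
All are still removing valence electrons, so compare the +2 ions as you would atoms: IE_3 generally rises across a period (higher Z_eff) and falls down a group (larger shell), subject to the usual subshell exceptions.
Valence configurations: B²⁺ [He]2s¹, Cl²⁺ [Ne]3s²3p³.
Approximate IE_3 values (kJ/mol): B 3660, Cl 3822.
Hence IE_3: B < Cl.

B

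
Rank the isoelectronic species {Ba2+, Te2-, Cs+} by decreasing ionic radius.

Te2-, Cs+, Ba2+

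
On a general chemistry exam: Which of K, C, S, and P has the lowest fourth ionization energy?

Consider each +3 ion: K³⁺ is already 2 electrons into the core; C³⁺ still has 1 valence electron; S³⁺ still has 3 valence electrons; P³⁺ still has 2 valence electrons.
Usually core removal costs more than valence removal, but here the competition is close: a tightly held n=2 valence electron can cost more to remove than an n=3 core electron, so the actual values have to decide it.
Valence configurations: C³⁺ [He]2s¹, S³⁺ [Ne]3s²3p¹, P³⁺ [Ne]3s².
S³⁺ loses a lone 3p electron whereas P³⁺ must break into a filled 3s² pair, so IE_4(P) > IE_4(S) even though S has the higher nuclear charge.
Approximate IE_4 values (kJ/mol): K 5877, C 6223, S 4556, P 4964.
Overall IE_4 order: S < P < K < C.

S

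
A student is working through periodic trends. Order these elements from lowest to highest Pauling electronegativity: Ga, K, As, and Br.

Atoms toward the upper right of the periodic table pull bonding electrons most strongly.
All lie in period 4, so electronegativity increases left to right.
So from lowest to highest: K < Ga < As < Br.

K < Ga < As < Br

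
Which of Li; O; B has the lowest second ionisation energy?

Consider each +1 ion: Li⁺ is the bare [He] core; O⁺ still has 5 valence electrons; B⁺ still has 2 valence electrons.
Breaking into a closed-shell core is much more expensive than removing a leftover valence electron — Li has the largest IE_2 here.
Valence configurations: O⁺ [He]2s²2p³, B⁺ [He]2s².
Approximate IE_2 values (kJ/mol): Li 7298, O 3388, B 2427.
Overall IE_2 order: B < O < Li.

B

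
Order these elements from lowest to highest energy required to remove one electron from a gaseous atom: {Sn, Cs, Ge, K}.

Cs < K < Sn < Ge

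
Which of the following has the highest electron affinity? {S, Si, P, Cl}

Si is in period 3, group 14; P is in period 3, group 15; S is in period 3, group 16; Cl is in period 3, group 17.
EA tends to increase across a period and decrease down a group, though the pattern is less regular than for IE or radius.
All lie in period 3; the across-period trend (electron affinity increases left to right) applies, with the exception below.
Note the exception: Si has a higher electron affinity than P, contrary to the simple trend — adding an electron to P's half-filled 3p³ is unfavourable, so Si (3p²) has the more exothermic EA.
For reference (kJ/mol): Si 134, P 72, S 200, Cl 349.
The highest electron affinity among these belongs to Cl.

Cl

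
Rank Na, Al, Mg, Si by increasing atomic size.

Si < Al < Mg < Na

Na is in period 3, group 1; Mg is in period 3, group 2; Al is in period 3, group 13; Si is in period 3, group 14.
Atomic radius shrinks across a period as nuclear charge pulls the same shell inward, and grows down a group as new shells are added.
All lie in period 3, so atomic radius increases right to left.
So from smallest to largest: Si < Al < Mg < Na.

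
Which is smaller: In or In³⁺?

Forming In³⁺ removes 3 electrons from In. Fewer electrons for the same nuclear charge means less shielding and a higher Z_eff on the remaining electrons, and for main-group metals the entire outer shell is lost.
A cation is smaller than its parent atom: In³⁺ < In.

In³⁺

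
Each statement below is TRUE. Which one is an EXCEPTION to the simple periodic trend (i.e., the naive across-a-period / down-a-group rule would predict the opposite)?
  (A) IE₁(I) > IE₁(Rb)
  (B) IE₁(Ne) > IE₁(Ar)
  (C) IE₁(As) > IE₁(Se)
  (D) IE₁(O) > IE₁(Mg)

(C)

The general trend: first ionisation energy increases across a period and decreases down a group.
(A) I (period 5, group 17) vs Rb (period 5, group 1): the stated order agrees with the simple trend.
(B) Ne (period 2, group 18) vs Ar (period 3, group 18): the stated order agrees with the simple trend.
(C) As (period 4, group 15) vs Se (period 4, group 16): the stated order contradicts the simple trend.
(D) O (period 2, group 16) vs Mg (period 3, group 2): the stated order agrees with the simple trend.
The exception is (C): Se (4p⁴) ionizes more easily than half-filled As (4p³).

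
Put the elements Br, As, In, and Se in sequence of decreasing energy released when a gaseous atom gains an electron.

Br > Se > As > In

Electron affinity generally becomes more exothermic across a period toward the halogens and less exothermic down a group.
Neither a single period nor a single group — weigh both effects.
As > In: relative to In, both the across-period and down-group shifts push As's electron affinity up.
Se > As: both are in period 4; the period trend gives Se the larger value.
Br > Se: both are in period 4; the period trend gives Br the larger value.
For reference (kJ/mol): As 78, Se 195, Br 325, In 29.
So from highest to lowest: Br > Se > As > In.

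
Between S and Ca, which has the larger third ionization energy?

Ca

IE_3 is the cost of taking one more electron from the +2 cation: S²⁺ still has 4 valence electrons; Ca²⁺ is the bare [Ar] core.
Core electrons are held far more tightly than valence electrons, so Ca tops the IE_3 order.
The numbers (kJ/mol): S 3357, Ca 4912.
So the third ionization energies run S < Ca.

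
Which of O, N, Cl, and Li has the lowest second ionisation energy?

After 1 electron has been removed, what remains? O⁺ still has 5 valence electrons; N⁺ still has 4 valence electrons; Cl⁺ still has 6 valence electrons; Li⁺ is the bare [He] core.
Pulling an electron out of a noble-gas core costs far more than removing a remaining valence electron, so Li sits at the high end of IE_2.
Valence configurations: O⁺ [He]2s²2p³, N⁺ [He]2s²2p², Cl⁺ [Ne]3s²3p⁴.
Tabulated IE_2 (kJ/mol): O 3388, N 2856, Cl 2298, Li 7298.
So the second ionization energies run Cl < N < O < Li.

Cl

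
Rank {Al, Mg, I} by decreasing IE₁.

I, Mg, Al

Removing the outermost electron gets harder across a period and easier down a group.
Here both period and group differ, so the two effects have to be weighed against each other.
Mg > Al: this pair runs against the simple trend — see the exception note.
I > Mg: period and group pull opposite ways; the across-period shift dominates (1008 vs 738 kJ/mol).
Note the exception: Mg has a higher first ionization energy than Al, contrary to the simple trend — Al's single 3p electron is easier to remove than one from Mg's filled 3s².
Tabulated first ionization energy (kJ/mol): Mg 738, Al 578, I 1008.
So from highest to lowest: I > Mg > Al.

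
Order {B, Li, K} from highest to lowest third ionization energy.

Li > K > B

Consider each +2 ion: B²⁺ still has 1 valence electron; Li²⁺ is already 1 electron into the core; K²⁺ is already 1 electron into the core.
Core electrons are held far more tightly than valence electrons, so K and Li top the IE_3 order.
Tabulated IE_3 (kJ/mol): B 3660, Li 11815, K 4420.
Hence IE_3: B < K < Li.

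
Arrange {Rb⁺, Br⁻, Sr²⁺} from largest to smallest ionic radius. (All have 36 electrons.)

All of these have 36 electrons, so size is governed by nuclear charge alone: the more protons, the stronger the pull on the same electron cloud, and the smaller the ion.
Nuclear charges: Sr²⁺ (Z=38), Rb⁺ (Z=37), Br⁻ (Z=35).
Largest to smallest: Br⁻ > Rb⁺ > Sr²⁺.

Br⁻ > Rb⁺ > Sr²⁺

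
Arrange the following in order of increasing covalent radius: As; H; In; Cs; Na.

H < As < In < Na < Cs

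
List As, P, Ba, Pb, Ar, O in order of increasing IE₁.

O is in period 2, group 16; P is in period 3, group 15; Ar is in period 3, group 18; As is in period 4, group 15; Ba is in period 6, group 2; Pb is in period 6, group 14.
Across a period the outer electron is held more tightly (higher IE₁); down a group it sits in a higher shell, more shielded, and comes off more easily.
These span different periods and groups, so the two trends combine.
Pb > Ba: Pb lies to the right of Ba in period 6, so the across-period effect alone puts Pb higher.
As > Pb: both effects reinforce here, so As is clearly the higher of the two.
P > As: they share group 15; the group trend gives P the larger value.
O > P: both effects reinforce here, so O is clearly the higher of the two.
Ar > O: period and group pull opposite ways; the across-period shift dominates (1521 vs 1314 kJ/mol).
For reference (kJ/mol): O 1314, P 1012, Ar 1521, As 947, Ba 503, Pb 716.
So from lowest to highest: Ba < Pb < As < P < O < Ar.

Ba < Pb < As < P < O < Ar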